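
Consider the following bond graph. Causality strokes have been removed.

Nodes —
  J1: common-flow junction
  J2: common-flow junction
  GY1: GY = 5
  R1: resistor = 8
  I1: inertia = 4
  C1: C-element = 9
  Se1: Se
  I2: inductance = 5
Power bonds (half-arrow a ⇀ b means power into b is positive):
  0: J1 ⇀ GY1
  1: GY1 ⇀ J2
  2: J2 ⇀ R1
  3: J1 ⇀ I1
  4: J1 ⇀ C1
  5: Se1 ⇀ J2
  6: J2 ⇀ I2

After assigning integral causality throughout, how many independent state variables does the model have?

3  (C1, I1, I2 all integral)

b5 stroke at J2  (Se1: effort source, stroke at far end)
b3 stroke at I1  (prefer integral on I1)
b0 stroke at J1  (J1: bond 3 brought flow, rest push out)
b4 stroke at J1  (J1 flow already set via bond 3)
b1 stroke at J2  (GY1: gyrator matches bond 0)
b6 stroke at I2  (I2: I, integral causality)
b2 stroke at J2  (J2: bond 6 brought flow, rest push out)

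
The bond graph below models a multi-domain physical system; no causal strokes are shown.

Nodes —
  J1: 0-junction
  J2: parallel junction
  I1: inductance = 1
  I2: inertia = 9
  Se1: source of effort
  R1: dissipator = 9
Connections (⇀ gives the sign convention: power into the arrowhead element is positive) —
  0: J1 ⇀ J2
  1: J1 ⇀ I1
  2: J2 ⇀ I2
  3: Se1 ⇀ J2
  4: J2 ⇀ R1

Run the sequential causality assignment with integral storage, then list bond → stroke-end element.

#0 |J1
#1 |I1
#2 |I2
#3 |J2
#4 |R1

bond 3 |J2  (Se1: effort source, stroke at far end)
bond 0 |J1  (J2 effort already set via bond 3)
bond 2 |I2  (J2 effort already set via bond 3)
bond 4 |R1  (J2: bond 3 brought effort, rest push out)
bond 1 |I1  (0-jn J1 has e-setter on 0)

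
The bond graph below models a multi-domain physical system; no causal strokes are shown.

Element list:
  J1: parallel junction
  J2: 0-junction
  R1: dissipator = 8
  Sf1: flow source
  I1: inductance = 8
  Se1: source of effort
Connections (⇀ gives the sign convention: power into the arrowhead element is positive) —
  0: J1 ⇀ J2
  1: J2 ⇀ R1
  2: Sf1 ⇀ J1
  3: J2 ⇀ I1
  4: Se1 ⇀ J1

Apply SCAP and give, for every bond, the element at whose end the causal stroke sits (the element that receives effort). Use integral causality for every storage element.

#2 stroke→Sf1  (Sf1: flow source, stroke at near end)
#4 stroke→J1  (source Se1 imposes e)
#0 stroke→J2  (J1 effort already set via bond 4)
#1 stroke→R1  (0-jn J2 has e-setter on 0)
#3 stroke→I1  (0-jn J2 has e-setter on 0)

#0 |J2
#1 |R1
#2 |Sf1
#3 |I1
#4 |J1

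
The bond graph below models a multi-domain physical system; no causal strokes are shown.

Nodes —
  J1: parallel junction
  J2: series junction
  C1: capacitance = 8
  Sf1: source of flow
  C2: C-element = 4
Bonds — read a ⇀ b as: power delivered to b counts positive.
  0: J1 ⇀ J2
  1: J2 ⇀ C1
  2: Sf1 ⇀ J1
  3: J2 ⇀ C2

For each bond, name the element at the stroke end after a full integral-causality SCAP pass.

b2 stroke at Sf1  (source Sf1 imposes f)
b0 stroke at J1  (only one effort-in slot at J1)
b1 stroke at J2  (J2: bond 0 brought flow, rest push out)
b3 stroke at J2  (J2 flow already set via bond 0)

β0 stroke→J1
β1 stroke→J2
β2 stroke→Sf1
β3 stroke→J2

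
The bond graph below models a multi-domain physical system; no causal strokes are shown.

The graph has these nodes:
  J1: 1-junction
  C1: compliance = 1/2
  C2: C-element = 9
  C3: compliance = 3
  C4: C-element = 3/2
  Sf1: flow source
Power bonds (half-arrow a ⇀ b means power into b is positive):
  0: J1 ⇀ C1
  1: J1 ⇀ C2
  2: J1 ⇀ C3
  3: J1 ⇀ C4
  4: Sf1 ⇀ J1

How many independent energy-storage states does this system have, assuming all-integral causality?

bond 4 |Sf1  (Sf1 (Sf) sets flow on bond)
bond 0 |J1  (J1 flow already set via bond 4)
bond 1 |J1  (J1 flow already set via bond 4)
bond 2 |J1  (common-f at J1 fixed by 4)
bond 3 |J1  (1-jn J1 has f-setter on 4)

4  (C1, C2, C3, C4 all integral)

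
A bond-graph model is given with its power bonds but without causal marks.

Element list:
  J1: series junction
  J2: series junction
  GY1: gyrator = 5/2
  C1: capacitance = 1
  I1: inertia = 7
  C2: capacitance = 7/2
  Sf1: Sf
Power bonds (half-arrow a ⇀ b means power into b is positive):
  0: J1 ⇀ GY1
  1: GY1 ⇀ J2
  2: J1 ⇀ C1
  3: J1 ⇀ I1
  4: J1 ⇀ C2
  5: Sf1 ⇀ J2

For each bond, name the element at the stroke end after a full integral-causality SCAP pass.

β0 stroke at J1
β1 stroke at J2
β2 stroke at J1
β3 stroke at I1
β4 stroke at J1
β5 stroke at Sf1

#5 →Sf1  (source Sf1 imposes f)
#1 →J2  (common-f at J2 fixed by 5)
#0 →J1  (GY1 both-in/both-out from 1)
#2 →J1  (prefer integral on C1)
#3 →I1  (I1: I, integral causality)
#4 →J1  (1-jn J1 has f-setter on 3)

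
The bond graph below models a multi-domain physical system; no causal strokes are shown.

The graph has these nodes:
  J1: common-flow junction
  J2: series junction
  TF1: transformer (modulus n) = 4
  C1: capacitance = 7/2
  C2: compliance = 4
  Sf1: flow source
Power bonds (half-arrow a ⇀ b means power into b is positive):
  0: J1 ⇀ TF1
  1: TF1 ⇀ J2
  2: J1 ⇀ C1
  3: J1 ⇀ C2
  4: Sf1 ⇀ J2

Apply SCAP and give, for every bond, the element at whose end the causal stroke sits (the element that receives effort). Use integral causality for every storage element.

b4 |Sf1  (source Sf1 imposes f)
b1 |J2  (J2: bond 4 brought flow, rest push out)
b0 |TF1  (TF1: transformer flips bond 1)
b2 |J1  (1-jn J1 has f-setter on 0)
b3 |J1  (common-f at J1 fixed by 0)

bond 0 →TF1
bond 1 →J2
bond 2 →J1
bond 3 →J1
bond 4 →Sf1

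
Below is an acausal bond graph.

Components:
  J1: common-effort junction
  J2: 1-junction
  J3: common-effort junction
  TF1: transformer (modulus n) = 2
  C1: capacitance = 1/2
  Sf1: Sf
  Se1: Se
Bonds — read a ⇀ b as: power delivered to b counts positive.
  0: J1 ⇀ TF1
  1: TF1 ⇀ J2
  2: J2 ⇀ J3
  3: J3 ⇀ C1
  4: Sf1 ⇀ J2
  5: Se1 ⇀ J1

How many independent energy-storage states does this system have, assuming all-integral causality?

#4 |Sf1  (Sf1 (Sf) sets flow on bond)
#5 |J1  (Se1 (Se) sets effort on bond)
#0 |TF1  (J1 effort already set via bond 5)
#1 |J2  (J2 flow already set via bond 4)
#2 |J2  (1-jn J2 has f-setter on 4)
#3 |J3  (only one effort-in slot at J3)

1  (C1 all integral)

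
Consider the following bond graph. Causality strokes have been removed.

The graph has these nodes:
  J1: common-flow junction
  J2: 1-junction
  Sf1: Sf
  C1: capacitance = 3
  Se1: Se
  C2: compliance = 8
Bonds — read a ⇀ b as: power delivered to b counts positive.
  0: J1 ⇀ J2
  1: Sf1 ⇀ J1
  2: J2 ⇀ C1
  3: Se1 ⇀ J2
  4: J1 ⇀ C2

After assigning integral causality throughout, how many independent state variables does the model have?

#1 →Sf1  (source Sf1 imposes f)
#3 →J2  (Se1 (Se) sets effort on bond)
#0 →J1  (common-f at J1 fixed by 1)
#4 →J1  (1-jn J1 has f-setter on 1)
#2 →J2  (J2: bond 0 brought flow, rest push out)

2  (C1, C2 all integral)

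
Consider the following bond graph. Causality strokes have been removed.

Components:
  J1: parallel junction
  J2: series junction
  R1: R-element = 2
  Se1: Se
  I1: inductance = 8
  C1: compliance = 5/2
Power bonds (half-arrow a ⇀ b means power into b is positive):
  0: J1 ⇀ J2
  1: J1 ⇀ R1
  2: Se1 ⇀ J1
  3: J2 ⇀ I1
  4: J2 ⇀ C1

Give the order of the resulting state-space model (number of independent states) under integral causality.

#2 stroke→J1  (Se1 (Se) sets effort on bond)
#0 stroke→J2  (common-e at J1 fixed by 2)
#1 stroke→R1  (J1 effort already set via bond 2)
#3 stroke→I1  (I1 integral (f out))
#4 stroke→J2  (J2: bond 3 brought flow, rest push out)

2  (C1, I1 all integral)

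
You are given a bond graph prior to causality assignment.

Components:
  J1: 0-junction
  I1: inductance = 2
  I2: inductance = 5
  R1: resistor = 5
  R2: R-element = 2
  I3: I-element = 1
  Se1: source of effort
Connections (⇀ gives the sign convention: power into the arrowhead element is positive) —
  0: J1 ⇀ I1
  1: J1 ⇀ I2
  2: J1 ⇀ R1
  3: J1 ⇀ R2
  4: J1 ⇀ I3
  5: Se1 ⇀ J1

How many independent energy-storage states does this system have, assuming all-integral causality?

3  (I1, I2, I3 all integral)

b5 stroke→J1  (source Se1 imposes e)
b0 stroke→I1  (common-e at J1 fixed by 5)
b1 stroke→I2  (J1: bond 5 brought effort, rest push out)
b2 stroke→R1  (0-jn J1 has e-setter on 5)
b3 stroke→R2  (0-jn J1 has e-setter on 5)
b4 stroke→I3  (common-e at J1 fixed by 5)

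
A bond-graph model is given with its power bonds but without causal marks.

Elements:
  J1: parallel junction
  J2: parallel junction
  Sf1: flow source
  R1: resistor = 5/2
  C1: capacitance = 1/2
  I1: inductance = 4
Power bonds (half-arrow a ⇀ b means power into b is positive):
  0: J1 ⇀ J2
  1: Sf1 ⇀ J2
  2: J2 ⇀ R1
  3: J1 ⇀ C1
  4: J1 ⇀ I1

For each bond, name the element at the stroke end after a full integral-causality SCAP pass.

bond 1 |Sf1  (Sf1: flow source, stroke at near end)
bond 3 |J1  (C1 integral (e out))
bond 0 |J2  (J1: bond 3 brought effort, rest push out)
bond 4 |I1  (common-e at J1 fixed by 3)
bond 2 |R1  (J2 effort already set via bond 0)

b0 |J2
b1 |Sf1
b2 |R1
b3 |J1
b4 |I1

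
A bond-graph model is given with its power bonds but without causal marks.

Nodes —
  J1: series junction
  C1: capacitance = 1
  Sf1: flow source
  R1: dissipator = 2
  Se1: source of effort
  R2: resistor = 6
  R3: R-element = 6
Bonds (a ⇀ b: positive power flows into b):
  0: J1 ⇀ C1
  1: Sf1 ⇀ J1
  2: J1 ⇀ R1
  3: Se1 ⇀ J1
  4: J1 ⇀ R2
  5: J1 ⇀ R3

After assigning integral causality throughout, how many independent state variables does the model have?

β1 |Sf1  (source Sf1 imposes f)
β3 |J1  (Se1 (Se) sets effort on bond)
β0 |J1  (1-jn J1 has f-setter on 1)
β2 |J1  (J1: bond 1 brought flow, rest push out)
β4 |J1  (J1: bond 1 brought flow, rest push out)
β5 |J1  (J1: bond 1 brought flow, rest push out)

1  (C1 all integral)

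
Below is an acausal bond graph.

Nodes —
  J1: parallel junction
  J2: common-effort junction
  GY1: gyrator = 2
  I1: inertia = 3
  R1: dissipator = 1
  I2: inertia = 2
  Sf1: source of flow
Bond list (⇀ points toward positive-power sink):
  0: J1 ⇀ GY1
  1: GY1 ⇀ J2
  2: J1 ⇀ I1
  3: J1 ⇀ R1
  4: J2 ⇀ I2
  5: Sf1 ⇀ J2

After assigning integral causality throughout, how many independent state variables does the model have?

2  (I1, I2 all integral)

b5 →Sf1  (source Sf1 imposes f)
b2 →I1  (I1 integral (f out))
b4 →I2  (I2 integral (f out))
b1 →J2  (closing 0-jn rule on J2)
b0 →J1  (GY1: gyrator matches bond 1)
b3 →R1  (J1: bond 0 brought effort, rest push out)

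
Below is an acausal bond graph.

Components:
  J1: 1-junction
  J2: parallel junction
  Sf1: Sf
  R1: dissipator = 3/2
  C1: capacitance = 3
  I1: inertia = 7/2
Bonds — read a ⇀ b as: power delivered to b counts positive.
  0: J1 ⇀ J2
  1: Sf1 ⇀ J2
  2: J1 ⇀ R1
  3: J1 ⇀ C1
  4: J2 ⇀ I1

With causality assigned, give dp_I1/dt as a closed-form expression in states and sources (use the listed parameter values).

dp_I1/dt = 3*F_Sf1/2 - 3*p_I1/7 - q_C1/3

#1 stroke→Sf1  (Sf1 (Sf) sets flow on bond)
#3 stroke→J1  (prefer integral on C1)
#4 stroke→I1  (I1 integral (f out))
#0 stroke→J2  (J2: last free bond brings effort in)
#2 stroke→J1  (1-jn J1 has f-setter on 0)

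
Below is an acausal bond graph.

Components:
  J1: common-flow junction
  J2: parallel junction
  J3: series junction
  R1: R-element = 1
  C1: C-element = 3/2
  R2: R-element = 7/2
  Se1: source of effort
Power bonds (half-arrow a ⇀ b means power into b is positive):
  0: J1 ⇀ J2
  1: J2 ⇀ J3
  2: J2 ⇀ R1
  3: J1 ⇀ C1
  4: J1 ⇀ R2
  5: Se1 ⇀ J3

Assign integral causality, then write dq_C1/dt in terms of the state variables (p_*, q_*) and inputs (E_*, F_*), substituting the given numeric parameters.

b5 stroke→J3  (Se1: effort source, stroke at far end)
b1 stroke→J2  (closing 1-jn rule on J3)
b0 stroke→J1  (common-e at J2 fixed by 1)
b2 stroke→R1  (0-jn J2 has e-setter on 1)
b3 stroke→J1  (prefer integral on C1)
b4 stroke→R2  (only one flow-in slot at J1)

dq_C1/dt = 2*E_Se1/7 - 4*q_C1/21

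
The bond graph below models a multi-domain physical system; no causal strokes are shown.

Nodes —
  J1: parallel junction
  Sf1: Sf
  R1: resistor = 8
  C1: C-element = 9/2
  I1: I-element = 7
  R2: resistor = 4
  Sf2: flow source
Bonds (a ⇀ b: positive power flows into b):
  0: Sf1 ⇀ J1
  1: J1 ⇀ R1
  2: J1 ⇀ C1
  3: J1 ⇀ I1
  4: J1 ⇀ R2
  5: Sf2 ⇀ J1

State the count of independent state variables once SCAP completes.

2  (C1, I1 all integral)

bond 0 stroke at Sf1  (source Sf1 imposes f)
bond 5 stroke at Sf2  (source Sf2 imposes f)
bond 2 stroke at J1  (prefer integral on C1)
bond 1 stroke at R1  (0-jn J1 has e-setter on 2)
bond 3 stroke at I1  (0-jn J1 has e-setter on 2)
bond 4 stroke at R2  (J1: bond 2 brought effort, rest push out)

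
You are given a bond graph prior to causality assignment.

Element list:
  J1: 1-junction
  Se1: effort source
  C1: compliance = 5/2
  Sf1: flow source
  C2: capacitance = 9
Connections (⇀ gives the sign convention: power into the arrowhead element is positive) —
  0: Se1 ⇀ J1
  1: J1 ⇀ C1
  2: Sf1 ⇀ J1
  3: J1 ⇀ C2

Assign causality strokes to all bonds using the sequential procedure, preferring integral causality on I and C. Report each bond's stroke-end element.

b0 stroke→J1  (Se1: effort source, stroke at far end)
b2 stroke→Sf1  (Sf1 fixes flow; stroke at Sf1)
b1 stroke→J1  (1-jn J1 has f-setter on 2)
b3 stroke→J1  (common-f at J1 fixed by 2)

bond 0 stroke at J1
bond 1 stroke at J1
bond 2 stroke at Sf1
bond 3 stroke at J1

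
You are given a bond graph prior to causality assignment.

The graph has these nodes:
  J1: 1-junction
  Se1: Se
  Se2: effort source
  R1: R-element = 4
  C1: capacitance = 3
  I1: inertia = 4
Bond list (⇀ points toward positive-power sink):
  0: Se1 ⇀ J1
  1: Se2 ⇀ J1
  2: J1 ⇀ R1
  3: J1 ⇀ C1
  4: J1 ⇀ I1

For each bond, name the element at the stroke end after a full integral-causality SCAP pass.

b0 |J1  (Se1: effort source, stroke at far end)
b1 |J1  (source Se2 imposes e)
b3 |J1  (C1 integral (e out))
b4 |I1  (I1: I, integral causality)
b2 |J1  (J1: bond 4 brought flow, rest push out)

b0 stroke→J1
b1 stroke→J1
b2 stroke→J1
b3 stroke→J1
b4 stroke→I1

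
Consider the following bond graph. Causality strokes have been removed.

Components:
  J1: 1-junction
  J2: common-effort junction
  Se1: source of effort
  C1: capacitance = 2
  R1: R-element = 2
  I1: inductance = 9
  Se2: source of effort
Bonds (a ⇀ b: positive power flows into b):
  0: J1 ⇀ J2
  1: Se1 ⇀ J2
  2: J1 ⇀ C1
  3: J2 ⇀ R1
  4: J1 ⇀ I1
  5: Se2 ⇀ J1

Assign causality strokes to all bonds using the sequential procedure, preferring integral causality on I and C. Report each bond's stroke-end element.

b1 stroke at J2  (source Se1 imposes e)
b5 stroke at J1  (Se2: effort source, stroke at far end)
b0 stroke at J1  (J2: bond 1 brought effort, rest push out)
b3 stroke at R1  (J2: bond 1 brought effort, rest push out)
b2 stroke at J1  (C1 outputs effort q/C1)
b4 stroke at I1  (only one flow-in slot at J1)

β0 stroke→J1
β1 stroke→J2
β2 stroke→J1
β3 stroke→R1
β4 stroke→I1
β5 stroke→J1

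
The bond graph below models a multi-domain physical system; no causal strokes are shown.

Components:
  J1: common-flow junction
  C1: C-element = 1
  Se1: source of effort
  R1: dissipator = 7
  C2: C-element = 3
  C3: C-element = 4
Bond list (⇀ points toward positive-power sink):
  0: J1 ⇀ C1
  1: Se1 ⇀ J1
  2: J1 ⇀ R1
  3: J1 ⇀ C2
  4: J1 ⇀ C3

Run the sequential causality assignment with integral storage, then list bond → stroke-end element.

b0 →J1
b1 →J1
b2 →R1
b3 →J1
b4 →J1

bond 1 stroke at J1  (source Se1 imposes e)
bond 0 stroke at J1  (C1 outputs effort q/C1)
bond 3 stroke at J1  (C2: C, integral causality)
bond 4 stroke at J1  (prefer integral on C3)
bond 2 stroke at R1  (J1 needs exactly one f-in)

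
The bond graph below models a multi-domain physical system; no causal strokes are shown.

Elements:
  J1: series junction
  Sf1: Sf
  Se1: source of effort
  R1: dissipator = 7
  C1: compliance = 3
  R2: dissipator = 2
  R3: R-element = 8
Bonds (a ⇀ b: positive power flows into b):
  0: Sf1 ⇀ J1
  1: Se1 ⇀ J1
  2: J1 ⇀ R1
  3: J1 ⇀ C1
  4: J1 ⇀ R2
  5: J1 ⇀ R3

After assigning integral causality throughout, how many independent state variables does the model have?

1  (C1 all integral)

b0 →Sf1  (source Sf1 imposes f)
b1 →J1  (Se1 (Se) sets effort on bond)
b2 →J1  (J1: bond 0 brought flow, rest push out)
b3 →J1  (J1 flow already set via bond 0)
b4 →J1  (J1: bond 0 brought flow, rest push out)
b5 →J1  (1-jn J1 has f-setter on 0)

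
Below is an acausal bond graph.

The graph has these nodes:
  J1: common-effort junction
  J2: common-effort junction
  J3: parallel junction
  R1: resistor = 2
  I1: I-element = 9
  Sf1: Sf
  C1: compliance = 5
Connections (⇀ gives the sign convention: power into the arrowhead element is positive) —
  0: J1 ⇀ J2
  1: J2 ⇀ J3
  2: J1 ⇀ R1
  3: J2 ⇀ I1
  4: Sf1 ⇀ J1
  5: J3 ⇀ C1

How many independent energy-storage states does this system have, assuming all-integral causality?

2  (C1, I1 all integral)

β4 stroke at Sf1  (source Sf1 imposes f)
β3 stroke at I1  (I1 integral (f out))
β5 stroke at J3  (C1 outputs effort q/C1)
β1 stroke at J2  (0-jn J3 has e-setter on 5)
β0 stroke at J1  (0-jn J2 has e-setter on 1)
β2 stroke at R1  (0-jn J1 has e-setter on 0)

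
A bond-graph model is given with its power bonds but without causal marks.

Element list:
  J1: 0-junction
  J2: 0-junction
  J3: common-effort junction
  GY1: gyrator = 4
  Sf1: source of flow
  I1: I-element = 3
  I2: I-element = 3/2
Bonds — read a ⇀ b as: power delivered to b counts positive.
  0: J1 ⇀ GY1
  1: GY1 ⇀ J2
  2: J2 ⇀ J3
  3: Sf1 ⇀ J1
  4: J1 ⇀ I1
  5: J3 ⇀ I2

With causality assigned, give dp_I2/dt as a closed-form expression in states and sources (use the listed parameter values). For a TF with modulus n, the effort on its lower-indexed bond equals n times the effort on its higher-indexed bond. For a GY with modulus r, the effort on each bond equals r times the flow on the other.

dp_I2/dt = 4*F_Sf1 - 4*p_I1/3

b3 stroke at Sf1  (source Sf1 imposes f)
b4 stroke at I1  (prefer integral on I1)
b0 stroke at J1  (J1: last free bond brings effort in)
b1 stroke at J2  (through GY1, causality inverts; strokes same side of GY1)
b2 stroke at J3  (J2: bond 1 brought effort, rest push out)
b5 stroke at I2  (0-jn J3 has e-setter on 2)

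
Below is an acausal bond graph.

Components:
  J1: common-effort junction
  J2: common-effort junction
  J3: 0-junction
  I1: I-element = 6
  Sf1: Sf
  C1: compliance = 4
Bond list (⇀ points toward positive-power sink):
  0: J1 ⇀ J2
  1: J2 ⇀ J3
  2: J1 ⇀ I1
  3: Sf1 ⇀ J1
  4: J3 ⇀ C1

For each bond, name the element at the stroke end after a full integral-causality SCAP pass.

#3 stroke→Sf1  (Sf1 (Sf) sets flow on bond)
#2 stroke→I1  (I1: I, integral causality)
#0 stroke→J1  (J1 needs exactly one e-in)
#1 stroke→J2  (J2: last free bond brings effort in)
#4 stroke→J3  (J3 needs exactly one e-in)

β0 stroke at J1
β1 stroke at J2
β2 stroke at I1
β3 stroke at Sf1
β4 stroke at J3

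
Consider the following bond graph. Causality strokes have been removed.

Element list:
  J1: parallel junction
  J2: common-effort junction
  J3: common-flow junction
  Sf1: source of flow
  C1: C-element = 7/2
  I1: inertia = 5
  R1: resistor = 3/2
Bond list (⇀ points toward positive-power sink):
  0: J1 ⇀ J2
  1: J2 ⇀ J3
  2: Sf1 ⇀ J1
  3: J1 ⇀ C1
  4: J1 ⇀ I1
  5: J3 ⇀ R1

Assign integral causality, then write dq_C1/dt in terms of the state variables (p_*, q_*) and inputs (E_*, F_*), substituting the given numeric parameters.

β2 stroke→Sf1  (source Sf1 imposes f)
β3 stroke→J1  (C1 outputs effort q/C1)
β0 stroke→J2  (0-jn J1 has e-setter on 3)
β4 stroke→I1  (J1: bond 3 brought effort, rest push out)
β1 stroke→J3  (common-e at J2 fixed by 0)
β5 stroke→R1  (closing 1-jn rule on J3)

dq_C1/dt = F_Sf1 - p_I1/5 - 4*q_C1/21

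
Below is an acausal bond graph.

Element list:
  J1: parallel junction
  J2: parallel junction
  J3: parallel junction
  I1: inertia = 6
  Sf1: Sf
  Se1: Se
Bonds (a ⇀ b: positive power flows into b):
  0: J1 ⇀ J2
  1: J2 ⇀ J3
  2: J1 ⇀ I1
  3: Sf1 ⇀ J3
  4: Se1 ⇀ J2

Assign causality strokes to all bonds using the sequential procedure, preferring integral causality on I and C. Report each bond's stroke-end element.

b3 →Sf1  (Sf1 (Sf) sets flow on bond)
b4 →J2  (Se1 fixes effort; stroke away)
b0 →J1  (common-e at J2 fixed by 4)
b1 →J3  (0-jn J2 has e-setter on 4)
b2 →I1  (J1: bond 0 brought effort, rest push out)

b0 |J1
b1 |J3
b2 |I1
b3 |Sf1
b4 |J2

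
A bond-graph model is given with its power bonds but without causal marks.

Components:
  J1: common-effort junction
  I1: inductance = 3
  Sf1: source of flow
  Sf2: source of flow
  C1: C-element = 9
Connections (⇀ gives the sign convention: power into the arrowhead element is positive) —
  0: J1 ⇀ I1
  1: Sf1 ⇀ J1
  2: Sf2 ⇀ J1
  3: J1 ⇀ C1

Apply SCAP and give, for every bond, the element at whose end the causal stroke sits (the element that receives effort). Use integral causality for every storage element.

b0 stroke→I1
b1 stroke→Sf1
b2 stroke→Sf2
b3 stroke→J1

β1 stroke→Sf1  (Sf1: flow source, stroke at near end)
β2 stroke→Sf2  (Sf2 (Sf) sets flow on bond)
β0 stroke→I1  (I1 outputs flow p/I1)
β3 stroke→J1  (only one effort-in slot at J1)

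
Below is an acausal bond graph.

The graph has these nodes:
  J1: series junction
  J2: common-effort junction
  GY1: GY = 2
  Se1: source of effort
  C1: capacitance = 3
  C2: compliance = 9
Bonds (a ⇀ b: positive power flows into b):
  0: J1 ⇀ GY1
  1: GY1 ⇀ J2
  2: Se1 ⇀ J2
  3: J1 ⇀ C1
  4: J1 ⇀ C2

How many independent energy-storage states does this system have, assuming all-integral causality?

2  (C1, C2 all integral)

β2 stroke at J2  (source Se1 imposes e)
β1 stroke at GY1  (0-jn J2 has e-setter on 2)
β0 stroke at GY1  (GY1 both-in/both-out from 1)
β3 stroke at J1  (J1 flow already set via bond 0)
β4 stroke at J1  (J1: bond 0 brought flow, rest push out)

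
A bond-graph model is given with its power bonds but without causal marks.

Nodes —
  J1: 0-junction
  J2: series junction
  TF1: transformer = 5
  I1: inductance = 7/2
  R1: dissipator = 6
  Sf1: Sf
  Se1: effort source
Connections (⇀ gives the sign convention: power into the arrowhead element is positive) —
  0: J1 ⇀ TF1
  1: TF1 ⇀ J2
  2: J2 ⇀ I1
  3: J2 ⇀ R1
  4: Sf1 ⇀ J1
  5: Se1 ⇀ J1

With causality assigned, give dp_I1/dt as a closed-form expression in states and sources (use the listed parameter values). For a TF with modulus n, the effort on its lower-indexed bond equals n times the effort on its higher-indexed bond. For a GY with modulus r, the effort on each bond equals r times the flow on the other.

#4 stroke at Sf1  (source Sf1 imposes f)
#5 stroke at J1  (source Se1 imposes e)
#0 stroke at TF1  (common-e at J1 fixed by 5)
#1 stroke at J2  (TF1: transformer flips bond 0)
#2 stroke at I1  (I1: I, integral causality)
#3 stroke at J2  (common-f at J2 fixed by 2)

dp_I1/dt = E_Se1/5 - 12*p_I1/7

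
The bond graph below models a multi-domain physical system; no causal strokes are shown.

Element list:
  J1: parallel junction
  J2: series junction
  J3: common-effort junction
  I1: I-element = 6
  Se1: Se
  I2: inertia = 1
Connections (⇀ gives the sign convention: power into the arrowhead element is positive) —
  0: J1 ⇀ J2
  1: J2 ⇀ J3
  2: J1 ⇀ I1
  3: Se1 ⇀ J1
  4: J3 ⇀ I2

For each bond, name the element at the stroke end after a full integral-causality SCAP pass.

β0 →J2
β1 →J3
β2 →I1
β3 →J1
β4 →I2

b3 stroke at J1  (source Se1 imposes e)
b0 stroke at J2  (J1: bond 3 brought effort, rest push out)
b2 stroke at I1  (common-e at J1 fixed by 3)
b1 stroke at J3  (J2 needs exactly one f-in)
b4 stroke at I2  (J3 effort already set via bond 1)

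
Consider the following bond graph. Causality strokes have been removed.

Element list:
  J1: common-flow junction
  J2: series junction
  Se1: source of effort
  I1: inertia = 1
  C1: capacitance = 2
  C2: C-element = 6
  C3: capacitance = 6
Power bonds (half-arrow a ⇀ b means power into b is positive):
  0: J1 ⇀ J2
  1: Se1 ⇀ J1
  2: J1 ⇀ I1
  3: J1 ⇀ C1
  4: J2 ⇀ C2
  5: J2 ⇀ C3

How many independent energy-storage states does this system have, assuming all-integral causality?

bond 1 stroke at J1  (Se1 (Se) sets effort on bond)
bond 2 stroke at I1  (I1: I, integral causality)
bond 0 stroke at J1  (common-f at J1 fixed by 2)
bond 3 stroke at J1  (J1: bond 2 brought flow, rest push out)
bond 4 stroke at J2  (J2: bond 0 brought flow, rest push out)
bond 5 stroke at J2  (common-f at J2 fixed by 0)

4  (C1, C2, C3, I1 all integral)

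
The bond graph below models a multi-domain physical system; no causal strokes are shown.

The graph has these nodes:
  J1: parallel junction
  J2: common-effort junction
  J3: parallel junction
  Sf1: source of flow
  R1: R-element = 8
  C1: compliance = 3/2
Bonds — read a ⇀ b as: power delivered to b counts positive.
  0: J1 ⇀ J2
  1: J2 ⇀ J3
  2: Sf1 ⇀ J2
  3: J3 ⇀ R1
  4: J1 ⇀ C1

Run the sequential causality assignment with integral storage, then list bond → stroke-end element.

b0 →J2
b1 →J3
b2 →Sf1
b3 →R1
b4 →J1

b2 |Sf1  (Sf1: flow source, stroke at near end)
b4 |J1  (C1: C, integral causality)
b0 |J2  (J1 effort already set via bond 4)
b1 |J3  (common-e at J2 fixed by 0)
b3 |R1  (0-jn J3 has e-setter on 1)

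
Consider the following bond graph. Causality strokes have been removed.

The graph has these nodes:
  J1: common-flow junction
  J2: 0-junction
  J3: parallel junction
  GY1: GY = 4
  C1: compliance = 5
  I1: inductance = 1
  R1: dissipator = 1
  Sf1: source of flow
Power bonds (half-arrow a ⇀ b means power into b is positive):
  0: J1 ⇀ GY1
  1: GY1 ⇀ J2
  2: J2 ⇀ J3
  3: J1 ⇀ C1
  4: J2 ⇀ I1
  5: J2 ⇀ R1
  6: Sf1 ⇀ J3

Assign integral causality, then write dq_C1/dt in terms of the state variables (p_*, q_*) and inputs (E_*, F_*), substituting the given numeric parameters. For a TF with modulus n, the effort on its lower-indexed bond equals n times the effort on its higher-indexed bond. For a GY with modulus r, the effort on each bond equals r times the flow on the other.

β6 |Sf1  (Sf1 (Sf) sets flow on bond)
β2 |J3  (closing 0-jn rule on J3)
β3 |J1  (C1 integral (e out))
β0 |GY1  (J1 needs exactly one f-in)
β1 |GY1  (through GY1, causality inverts; strokes same side of GY1)
β4 |I1  (I1 outputs flow p/I1)
β5 |J2  (J2: last free bond brings effort in)

dq_C1/dt = F_Sf1/4 - p_I1/4 - q_C1/80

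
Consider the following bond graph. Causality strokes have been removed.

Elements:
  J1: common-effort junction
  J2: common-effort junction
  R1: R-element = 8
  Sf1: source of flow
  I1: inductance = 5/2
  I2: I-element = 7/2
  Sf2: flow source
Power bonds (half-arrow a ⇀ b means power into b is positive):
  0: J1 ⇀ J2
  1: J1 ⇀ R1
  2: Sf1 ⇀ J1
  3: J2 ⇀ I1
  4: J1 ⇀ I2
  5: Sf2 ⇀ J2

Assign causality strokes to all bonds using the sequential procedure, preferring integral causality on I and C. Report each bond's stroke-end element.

#0 stroke→J2
#1 stroke→J1
#2 stroke→Sf1
#3 stroke→I1
#4 stroke→I2
#5 stroke→Sf2

b2 →Sf1  (Sf1 fixes flow; stroke at Sf1)
b5 →Sf2  (Sf2 (Sf) sets flow on bond)
b3 →I1  (prefer integral on I1)
b0 →J2  (only one effort-in slot at J2)
b4 →I2  (I2: I, integral causality)
b1 →J1  (J1: last free bond brings effort in)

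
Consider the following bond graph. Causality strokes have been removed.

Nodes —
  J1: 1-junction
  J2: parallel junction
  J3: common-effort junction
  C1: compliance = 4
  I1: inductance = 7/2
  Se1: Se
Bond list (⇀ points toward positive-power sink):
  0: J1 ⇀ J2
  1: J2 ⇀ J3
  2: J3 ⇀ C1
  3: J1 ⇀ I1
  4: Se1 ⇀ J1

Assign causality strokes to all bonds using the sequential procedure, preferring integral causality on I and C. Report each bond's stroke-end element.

b0 →J1
b1 →J2
b2 →J3
b3 →I1
b4 →J1

#4 →J1  (source Se1 imposes e)
#2 →J3  (prefer integral on C1)
#1 →J2  (common-e at J3 fixed by 2)
#0 →J1  (J2 effort already set via bond 1)
#3 →I1  (J1: last free bond brings flow in)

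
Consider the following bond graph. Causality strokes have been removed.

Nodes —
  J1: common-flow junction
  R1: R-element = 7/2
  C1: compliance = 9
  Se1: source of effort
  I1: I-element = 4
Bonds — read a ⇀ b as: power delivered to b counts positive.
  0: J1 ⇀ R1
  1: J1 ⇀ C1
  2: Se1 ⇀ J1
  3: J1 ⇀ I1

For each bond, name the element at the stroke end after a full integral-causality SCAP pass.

bond 2 →J1  (Se1: effort source, stroke at far end)
bond 1 →J1  (C1 integral (e out))
bond 3 →I1  (prefer integral on I1)
bond 0 →J1  (J1: bond 3 brought flow, rest push out)

b0 →J1
b1 →J1
b2 →J1
b3 →I1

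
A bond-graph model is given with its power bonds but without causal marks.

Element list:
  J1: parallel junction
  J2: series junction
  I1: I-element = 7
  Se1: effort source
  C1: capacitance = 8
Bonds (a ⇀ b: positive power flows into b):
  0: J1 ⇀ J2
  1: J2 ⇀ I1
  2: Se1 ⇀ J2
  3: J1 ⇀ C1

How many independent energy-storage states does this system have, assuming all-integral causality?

β2 stroke→J2  (Se1: effort source, stroke at far end)
β1 stroke→I1  (I1 integral (f out))
β0 stroke→J2  (1-jn J2 has f-setter on 1)
β3 stroke→J1  (only one effort-in slot at J1)

2  (C1, I1 all integral)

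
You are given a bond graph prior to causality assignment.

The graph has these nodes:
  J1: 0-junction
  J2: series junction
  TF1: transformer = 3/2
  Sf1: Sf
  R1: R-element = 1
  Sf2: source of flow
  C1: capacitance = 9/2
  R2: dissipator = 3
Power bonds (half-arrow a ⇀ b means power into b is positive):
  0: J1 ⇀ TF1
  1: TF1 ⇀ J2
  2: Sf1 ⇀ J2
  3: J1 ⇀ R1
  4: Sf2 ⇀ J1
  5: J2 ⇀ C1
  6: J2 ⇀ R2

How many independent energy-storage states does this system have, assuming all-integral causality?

β2 stroke→Sf1  (Sf1: flow source, stroke at near end)
β4 stroke→Sf2  (Sf2 (Sf) sets flow on bond)
β1 stroke→J2  (common-f at J2 fixed by 2)
β5 stroke→J2  (J2 flow already set via bond 2)
β6 stroke→J2  (common-f at J2 fixed by 2)
β0 stroke→TF1  (TF TF1: opposite of bond 1)
β3 stroke→J1  (J1: last free bond brings effort in)

1  (C1 all integral)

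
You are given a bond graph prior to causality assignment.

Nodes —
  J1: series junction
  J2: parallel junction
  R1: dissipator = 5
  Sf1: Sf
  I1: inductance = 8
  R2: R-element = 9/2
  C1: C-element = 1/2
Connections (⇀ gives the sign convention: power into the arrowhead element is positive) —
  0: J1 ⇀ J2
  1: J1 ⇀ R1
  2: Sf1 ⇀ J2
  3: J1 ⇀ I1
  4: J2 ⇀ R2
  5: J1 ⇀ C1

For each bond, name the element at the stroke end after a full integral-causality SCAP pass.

bond 2 →Sf1  (Sf1: flow source, stroke at near end)
bond 3 →I1  (I1 outputs flow p/I1)
bond 0 →J1  (1-jn J1 has f-setter on 3)
bond 1 →J1  (1-jn J1 has f-setter on 3)
bond 5 →J1  (common-f at J1 fixed by 3)
bond 4 →J2  (J2: last free bond brings effort in)

b0 stroke at J1
b1 stroke at J1
b2 stroke at Sf1
b3 stroke at I1
b4 stroke at J2
b5 stroke at J1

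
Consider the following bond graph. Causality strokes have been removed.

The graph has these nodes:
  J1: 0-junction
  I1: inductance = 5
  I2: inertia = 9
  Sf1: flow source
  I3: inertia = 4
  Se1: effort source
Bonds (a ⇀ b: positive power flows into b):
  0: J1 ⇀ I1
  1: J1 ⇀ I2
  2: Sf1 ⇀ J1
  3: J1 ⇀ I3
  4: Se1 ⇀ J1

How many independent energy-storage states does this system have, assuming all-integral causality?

3  (I1, I2, I3 all integral)

#2 stroke→Sf1  (source Sf1 imposes f)
#4 stroke→J1  (Se1 fixes effort; stroke away)
#0 stroke→I1  (J1 effort already set via bond 4)
#1 stroke→I2  (common-e at J1 fixed by 4)
#3 stroke→I3  (0-jn J1 has e-setter on 4)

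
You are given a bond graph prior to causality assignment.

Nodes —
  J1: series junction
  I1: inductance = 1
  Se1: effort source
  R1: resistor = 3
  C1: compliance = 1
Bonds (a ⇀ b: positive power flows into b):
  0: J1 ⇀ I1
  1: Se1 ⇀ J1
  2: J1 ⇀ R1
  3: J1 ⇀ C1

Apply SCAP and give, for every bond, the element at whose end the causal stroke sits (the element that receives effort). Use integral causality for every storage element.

b0 |I1
b1 |J1
b2 |J1
b3 |J1

β1 →J1  (Se1 fixes effort; stroke away)
β0 →I1  (I1 integral (f out))
β2 →J1  (common-f at J1 fixed by 0)
β3 →J1  (J1 flow already set via bond 0)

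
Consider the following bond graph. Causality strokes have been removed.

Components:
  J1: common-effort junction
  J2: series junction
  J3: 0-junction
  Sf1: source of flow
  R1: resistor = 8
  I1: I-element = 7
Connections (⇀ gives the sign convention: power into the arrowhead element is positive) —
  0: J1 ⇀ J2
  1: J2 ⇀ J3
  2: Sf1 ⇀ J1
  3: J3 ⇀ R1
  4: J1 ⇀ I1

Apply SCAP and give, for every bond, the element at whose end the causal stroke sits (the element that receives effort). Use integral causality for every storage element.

bond 0 |J1
bond 1 |J2
bond 2 |Sf1
bond 3 |J3
bond 4 |I1

β2 stroke at Sf1  (Sf1 fixes flow; stroke at Sf1)
β4 stroke at I1  (I1: I, integral causality)
β0 stroke at J1  (closing 0-jn rule on J1)
β1 stroke at J2  (J2 flow already set via bond 0)
β3 stroke at J3  (J3: last free bond brings effort in)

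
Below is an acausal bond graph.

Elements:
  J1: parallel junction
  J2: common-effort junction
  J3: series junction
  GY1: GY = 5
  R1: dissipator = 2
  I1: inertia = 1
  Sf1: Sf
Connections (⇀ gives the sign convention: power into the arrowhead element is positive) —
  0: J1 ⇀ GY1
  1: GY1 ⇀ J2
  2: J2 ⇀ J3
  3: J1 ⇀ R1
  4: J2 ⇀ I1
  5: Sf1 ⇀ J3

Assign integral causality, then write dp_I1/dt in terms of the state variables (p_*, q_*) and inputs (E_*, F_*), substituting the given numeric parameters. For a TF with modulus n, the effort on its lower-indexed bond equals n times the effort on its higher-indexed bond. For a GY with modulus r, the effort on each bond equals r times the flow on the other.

β5 →Sf1  (Sf1 fixes flow; stroke at Sf1)
β2 →J3  (J3 flow already set via bond 5)
β4 →I1  (prefer integral on I1)
β1 →J2  (only one effort-in slot at J2)
β0 →J1  (GY1 both-in/both-out from 1)
β3 →R1  (0-jn J1 has e-setter on 0)

dp_I1/dt = -25*F_Sf1/2 - 25*p_I1/2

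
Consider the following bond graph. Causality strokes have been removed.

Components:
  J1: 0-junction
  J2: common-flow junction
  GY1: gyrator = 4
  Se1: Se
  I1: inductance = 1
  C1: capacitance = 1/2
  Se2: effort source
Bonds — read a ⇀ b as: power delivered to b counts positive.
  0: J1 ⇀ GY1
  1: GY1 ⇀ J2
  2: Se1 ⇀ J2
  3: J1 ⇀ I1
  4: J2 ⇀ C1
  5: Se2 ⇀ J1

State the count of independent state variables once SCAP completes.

2  (C1, I1 all integral)

#2 →J2  (Se1 (Se) sets effort on bond)
#5 →J1  (Se2 fixes effort; stroke away)
#0 →GY1  (J1: bond 5 brought effort, rest push out)
#3 →I1  (common-e at J1 fixed by 5)
#1 →GY1  (GY1: gyrator matches bond 0)
#4 →J2  (1-jn J2 has f-setter on 1)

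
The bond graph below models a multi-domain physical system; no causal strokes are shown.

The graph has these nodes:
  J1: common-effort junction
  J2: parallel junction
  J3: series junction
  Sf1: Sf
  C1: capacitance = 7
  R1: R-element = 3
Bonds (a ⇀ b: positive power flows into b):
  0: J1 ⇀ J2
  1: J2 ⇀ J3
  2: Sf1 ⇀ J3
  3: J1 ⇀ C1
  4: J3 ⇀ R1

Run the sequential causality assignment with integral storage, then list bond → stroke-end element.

bond 0 |J2
bond 1 |J3
bond 2 |Sf1
bond 3 |J1
bond 4 |J3

#2 →Sf1  (Sf1 fixes flow; stroke at Sf1)
#1 →J3  (common-f at J3 fixed by 2)
#4 →J3  (J3: bond 2 brought flow, rest push out)
#0 →J2  (J2 needs exactly one e-in)
#3 →J1  (closing 0-jn rule on J1)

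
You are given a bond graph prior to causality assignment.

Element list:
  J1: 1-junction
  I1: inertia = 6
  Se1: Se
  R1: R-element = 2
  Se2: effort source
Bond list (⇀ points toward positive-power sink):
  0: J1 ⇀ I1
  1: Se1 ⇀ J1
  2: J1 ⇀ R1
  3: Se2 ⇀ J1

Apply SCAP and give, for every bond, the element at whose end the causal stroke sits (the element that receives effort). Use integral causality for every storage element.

b1 →J1  (Se1 fixes effort; stroke away)
b3 →J1  (Se2 fixes effort; stroke away)
b0 →I1  (I1 integral (f out))
b2 →J1  (common-f at J1 fixed by 0)

#0 stroke→I1
#1 stroke→J1
#2 stroke→J1
#3 stroke→J1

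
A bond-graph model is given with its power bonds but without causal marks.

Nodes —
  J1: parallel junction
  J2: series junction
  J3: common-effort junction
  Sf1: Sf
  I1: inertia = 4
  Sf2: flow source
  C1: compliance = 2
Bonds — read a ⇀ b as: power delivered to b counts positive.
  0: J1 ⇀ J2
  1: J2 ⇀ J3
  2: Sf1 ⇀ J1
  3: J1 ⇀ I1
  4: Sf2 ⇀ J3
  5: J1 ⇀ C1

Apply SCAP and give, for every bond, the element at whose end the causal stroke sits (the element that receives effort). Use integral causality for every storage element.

b0 →J2
b1 →J3
b2 →Sf1
b3 →I1
b4 →Sf2
b5 →J1

#2 |Sf1  (Sf1 fixes flow; stroke at Sf1)
#4 |Sf2  (source Sf2 imposes f)
#1 |J3  (closing 0-jn rule on J3)
#0 |J2  (1-jn J2 has f-setter on 1)
#3 |I1  (I1: I, integral causality)
#5 |J1  (closing 0-jn rule on J1)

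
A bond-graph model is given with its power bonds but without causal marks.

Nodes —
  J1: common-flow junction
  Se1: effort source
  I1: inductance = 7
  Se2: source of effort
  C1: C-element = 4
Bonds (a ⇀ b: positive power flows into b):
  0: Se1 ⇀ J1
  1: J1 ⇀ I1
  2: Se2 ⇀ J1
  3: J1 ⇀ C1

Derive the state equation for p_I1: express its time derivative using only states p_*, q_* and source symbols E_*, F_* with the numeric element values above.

dp_I1/dt = E_Se1 + E_Se2 - q_C1/4

b0 stroke at J1  (Se1 fixes effort; stroke away)
b2 stroke at J1  (Se2: effort source, stroke at far end)
b1 stroke at I1  (prefer integral on I1)
b3 stroke at J1  (common-f at J1 fixed by 1)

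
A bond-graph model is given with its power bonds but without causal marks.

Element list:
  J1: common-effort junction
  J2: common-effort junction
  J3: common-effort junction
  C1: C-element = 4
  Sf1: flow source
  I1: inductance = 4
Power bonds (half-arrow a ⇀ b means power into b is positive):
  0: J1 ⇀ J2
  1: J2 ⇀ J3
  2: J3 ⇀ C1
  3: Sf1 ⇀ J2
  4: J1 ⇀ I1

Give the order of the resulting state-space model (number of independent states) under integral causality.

β3 stroke→Sf1  (Sf1 (Sf) sets flow on bond)
β2 stroke→J3  (C1 integral (e out))
β1 stroke→J2  (0-jn J3 has e-setter on 2)
β0 stroke→J1  (0-jn J2 has e-setter on 1)
β4 stroke→I1  (common-e at J1 fixed by 0)

2  (C1, I1 all integral)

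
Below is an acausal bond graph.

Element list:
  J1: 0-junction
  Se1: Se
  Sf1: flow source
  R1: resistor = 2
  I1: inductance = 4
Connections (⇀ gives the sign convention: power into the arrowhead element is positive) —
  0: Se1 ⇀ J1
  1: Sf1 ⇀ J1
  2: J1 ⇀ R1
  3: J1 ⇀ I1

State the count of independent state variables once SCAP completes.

1  (I1 all integral)

β0 stroke at J1  (Se1: effort source, stroke at far end)
β1 stroke at Sf1  (Sf1 (Sf) sets flow on bond)
β2 stroke at R1  (J1: bond 0 brought effort, rest push out)
β3 stroke at I1  (common-e at J1 fixed by 0)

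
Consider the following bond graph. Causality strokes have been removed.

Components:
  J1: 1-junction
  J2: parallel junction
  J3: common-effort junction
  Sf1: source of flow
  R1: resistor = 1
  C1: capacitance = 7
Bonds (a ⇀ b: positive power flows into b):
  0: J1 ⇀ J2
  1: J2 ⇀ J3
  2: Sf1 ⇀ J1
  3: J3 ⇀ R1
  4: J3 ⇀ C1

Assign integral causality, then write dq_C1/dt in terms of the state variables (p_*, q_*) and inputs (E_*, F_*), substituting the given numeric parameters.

dq_C1/dt = F_Sf1 - q_C1/7

#2 stroke at Sf1  (source Sf1 imposes f)
#0 stroke at J1  (common-f at J1 fixed by 2)
#1 stroke at J2  (J2 needs exactly one e-in)
#4 stroke at J3  (C1 integral (e out))
#3 stroke at R1  (common-e at J3 fixed by 4)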